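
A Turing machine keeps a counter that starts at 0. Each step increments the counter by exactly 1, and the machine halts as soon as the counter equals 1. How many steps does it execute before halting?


Counter starts at 0. Counting sequence:
  Step 1: counter = 1
Counter reached 1 -> halt
Total steps = 1

1


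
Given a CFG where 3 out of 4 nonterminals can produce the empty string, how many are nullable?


Nonterminals: {S, A, B, C}
A nonterminal is nullable if it can derive epsilon
Counting nullable nonterminals: 3
Total nullable = 3

3


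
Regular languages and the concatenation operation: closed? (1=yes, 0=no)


Regular languages are closed under all standard operations:
- Union: Yes (product construction)
- Intersection: Yes (product construction)
- Complement: Yes (swap accept/reject)
- Concatenation: Yes (NFA construction)
Operation: concatenation -> Closed

1


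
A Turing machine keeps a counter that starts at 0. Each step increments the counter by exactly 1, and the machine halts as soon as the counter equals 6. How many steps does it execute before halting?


Counter starts at 0. Counting sequence:
  Step 1: counter = 1
  Step 2: counter = 2
  Step 3: counter = 3
  Step 4: counter = 4
  Step 5: counter = 5
  Step 6: counter = 6
Counter reached 6 -> halt
Total steps = 6

6


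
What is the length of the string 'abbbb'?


String: 'abbbb'
Counting characters:
  'a' appears 1 time(s)
  'b' appears 4 time(s)
Total length = 1 + 4 = 5

5


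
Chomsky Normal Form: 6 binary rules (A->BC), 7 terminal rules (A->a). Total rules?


CNF allows two rule forms:
  A -> BC (binary): 6 rules
  A -> a (terminal): 7 rules
Total = 6 + 7 = 13

13


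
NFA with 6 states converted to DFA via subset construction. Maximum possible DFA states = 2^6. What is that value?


NFA has 6 states
Subset construction: each DFA state = subset of NFA states
Maximum subsets = 2^6
2^6 = 64

64


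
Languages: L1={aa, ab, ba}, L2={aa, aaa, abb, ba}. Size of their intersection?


L1 = {aa, ab, ba}
L2 = {aa, aaa, abb, ba}
Checking each string in L1 against L2:
  'aa': in L2? Yes
  'ab': in L2? No
  'ba': in L2? Yes
Intersection = {aa, ba}
|L1 ∩ L2| = 2

2


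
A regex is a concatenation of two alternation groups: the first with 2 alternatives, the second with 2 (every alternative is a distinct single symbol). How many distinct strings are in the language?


First group: 2 alternatives
Second group: 2 alternatives
Concatenation: each choice from group 1 pairs with each from group 2
Total = 2 x 2 = 4

4


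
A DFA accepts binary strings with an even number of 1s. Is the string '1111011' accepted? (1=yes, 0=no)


DFA has 2 states: q_even (start, accept=yes) and q_odd
Processing string '1111011' character by character:
  Position 0: read '1', 1-count=1 -> q_odd
  Position 1: read '1', 1-count=2 -> q_even
  Position 2: read '1', 1-count=3 -> q_odd
  Position 3: read '1', 1-count=4 -> q_even
  Position 4: read '0', 1-count=4 -> q_even (no change)
  Position 5: read '1', 1-count=5 -> q_odd
  Position 6: read '1', 1-count=6 -> q_even
Final state: q_even, total 1s = 6 (even); the DFA requires an even count -> accept

1


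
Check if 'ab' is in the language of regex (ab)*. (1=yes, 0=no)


Pattern: (ab)*
String: 'ab'
Pattern requires: zero or more repetitions of 'ab'
Pairs: ['ab']
All pairs are 'ab'? Yes
Result: 1

1


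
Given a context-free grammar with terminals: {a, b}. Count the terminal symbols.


Terminal symbols: a, b
Counting each: a (#1), b (#2)
Total = 2

2


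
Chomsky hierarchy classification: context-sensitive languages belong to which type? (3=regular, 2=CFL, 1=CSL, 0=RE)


Chomsky hierarchy levels:
  Type 3: Regular (DFA/NFA/regex)
  Type 2: Context-free (PDA)
  Type 1: Context-sensitive
  Type 0: Recursively enumerable (TM)
'context-sensitive' corresponds to Type 1

1


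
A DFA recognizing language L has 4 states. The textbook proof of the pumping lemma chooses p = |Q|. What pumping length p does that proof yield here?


Pumping lemma for regular languages (standard proof):
Take p = |Q|, the number of DFA states.
Any string of length >= |Q| passes through |Q|+1 states while reading its first |Q| symbols,
so by pigeonhole some state repeats, giving the loop that can be pumped.
Here |Q| = 4
Therefore the proof uses p = 4

4


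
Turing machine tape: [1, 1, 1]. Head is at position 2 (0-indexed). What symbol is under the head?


Tape: [1, 1, 1]
Positions: 0 1 2
Values:    1 1 1
Head at position 2
tape[2] = 1

1


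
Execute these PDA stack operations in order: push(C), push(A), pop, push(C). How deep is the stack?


Tracing stack operations:
  push(C) -> stack = [C], depth=1
  push(A) -> stack = [C,A], depth=2
  pop -> removed A, stack = [C], depth=1
  push(C) -> stack = [C,C], depth=2
Final depth = 2

2


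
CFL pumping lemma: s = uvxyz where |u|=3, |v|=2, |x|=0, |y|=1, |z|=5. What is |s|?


|s| = |u| + |v| + |x| + |y| + |z|
= 3 + 2 + 0 + 1 + 5
= 5 + 0 + 6
= 5 + 6
= 11

11


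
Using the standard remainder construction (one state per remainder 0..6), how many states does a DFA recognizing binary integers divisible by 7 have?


Divisibility by 7 is tracked via the remainder mod 7: 0, 1, ..., 6
The construction assigns one state to each remainder
Number of remainders = 7

7


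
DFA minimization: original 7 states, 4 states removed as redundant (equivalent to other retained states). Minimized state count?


Original DFA: 7 states
Redundant states removed: 4
Minimized states = original - removed
= 7 - 4
= 3

3


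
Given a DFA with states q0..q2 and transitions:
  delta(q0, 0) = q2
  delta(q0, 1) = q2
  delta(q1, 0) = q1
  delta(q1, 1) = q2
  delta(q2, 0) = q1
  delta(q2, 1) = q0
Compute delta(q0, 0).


Looking up transition function:
delta(q0, 0) in the table
Row: q0, Column: 0
Result: q2

q2


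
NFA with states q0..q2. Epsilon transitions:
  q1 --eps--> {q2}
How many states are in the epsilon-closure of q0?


Starting from q0
Initialize closure = {q0}
q0 has no outgoing epsilon transitions -> nothing to add
Final closure: {q0}
Size = 1

1


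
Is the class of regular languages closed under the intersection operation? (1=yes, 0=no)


Regular languages are closed under:
- Union (DFA product construction)
- Intersection (DFA product construction)
- Complement (swap accept/reject states)
- Concatenation (NFA construction)
- Kleene star (NFA construction)
intersection is in this list
Therefore: closed

1


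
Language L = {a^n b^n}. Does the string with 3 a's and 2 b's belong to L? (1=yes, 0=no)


Language requires equal numbers of a's and b's
PDA pushes for each 'a', pops for each 'b'
Number of a's = 3
Number of b's = 2
3 != 2 -> Reject

0


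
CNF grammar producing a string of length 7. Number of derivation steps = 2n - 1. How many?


Chomsky Normal Form derivation:
String length n = 7
Each step either:
  - Splits a nonterminal into two (n-1 such steps)
  - Converts a nonterminal to terminal (n such steps)
Total = (n-1) + n = 2n - 1
= 2(7) - 1
= 14 - 1
= 13

13


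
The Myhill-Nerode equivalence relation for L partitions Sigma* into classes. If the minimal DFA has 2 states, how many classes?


Myhill-Nerode theorem:
Number of equivalence classes = number of states in minimal DFA
Minimal DFA states = 2
Therefore equivalence classes = 2

2


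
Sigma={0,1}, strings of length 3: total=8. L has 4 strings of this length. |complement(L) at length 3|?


Alphabet: {0,1}
String length: 3
Total strings of length 3 = 2^3 = 8
Strings in L = 4
Complement = total - |L|
= 8 - 4
= 4

4


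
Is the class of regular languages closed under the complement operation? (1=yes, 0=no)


Regular languages are closed under:
- Union (DFA product construction)
- Intersection (DFA product construction)
- Complement (swap accept/reject states)
- Concatenation (NFA construction)
- Kleene star (NFA construction)
complement is in this list
Therefore: closed

1


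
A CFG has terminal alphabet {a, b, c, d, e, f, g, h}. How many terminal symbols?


Terminal symbols: a, b, c, d, e, f, g, h
Counting each: a (#1), b (#2), c (#3), d (#4), e (#5), f (#6), g (#7), h (#8)
Total = 8

8


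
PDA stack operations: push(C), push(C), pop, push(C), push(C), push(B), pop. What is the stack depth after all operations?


Tracing stack operations:
  push(C) -> stack = [C], depth=1
  push(C) -> stack = [C,C], depth=2
  pop -> removed C, stack = [C], depth=1
  push(C) -> stack = [C,C], depth=2
  push(C) -> stack = [C,C,C], depth=3
  push(B) -> stack = [C,C,C,B], depth=4
  pop -> removed B, stack = [C,C,C], depth=3
Final depth = 3

3


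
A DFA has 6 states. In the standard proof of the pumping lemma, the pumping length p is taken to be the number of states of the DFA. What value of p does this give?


Pumping lemma for regular languages (standard proof):
Take p = |Q|, the number of DFA states.
Any string of length >= |Q| passes through |Q|+1 states while reading its first |Q| symbols,
so by pigeonhole some state repeats, giving the loop that can be pumped.
Here |Q| = 6
Therefore the proof uses p = 6

6


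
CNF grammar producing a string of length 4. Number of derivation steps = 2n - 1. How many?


Chomsky Normal Form derivation:
String length n = 4
Each step either:
  - Splits a nonterminal into two (n-1 such steps)
  - Converts a nonterminal to terminal (n such steps)
Total = (n-1) + n = 2n - 1
= 2(4) - 1
= 8 - 1
= 7

7


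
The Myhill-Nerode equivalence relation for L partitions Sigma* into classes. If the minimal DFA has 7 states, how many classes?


Myhill-Nerode theorem:
Number of equivalence classes = number of states in minimal DFA
Minimal DFA states = 7
Therefore equivalence classes = 7

7


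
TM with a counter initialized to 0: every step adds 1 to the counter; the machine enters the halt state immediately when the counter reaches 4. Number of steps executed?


Counter starts at 0. Counting sequence:
  Step 1: counter = 1
  Step 2: counter = 2
  Step 3: counter = 3
  Step 4: counter = 4
Counter reached 4 -> halt
Total steps = 4

4


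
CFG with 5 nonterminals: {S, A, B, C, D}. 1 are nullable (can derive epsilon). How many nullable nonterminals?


Nonterminals: {S, A, B, C, D}
A nonterminal is nullable if it can derive epsilon
Counting nullable nonterminals: 1
Total nullable = 1

1


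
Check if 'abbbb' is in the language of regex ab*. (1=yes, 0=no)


Pattern: ab*
String: 'abbbb'
Pattern requires: exactly one 'a' followed by zero or more 'b's
First char is 'a' -> OK
Rest 'bbbb': all b's? Yes
Result: 1

1


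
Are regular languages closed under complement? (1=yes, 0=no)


Regular languages are closed under all standard operations:
- Union: Yes (product construction)
- Intersection: Yes (product construction)
- Complement: Yes (swap accept/reject)
- Concatenation: Yes (NFA construction)
Operation: complement -> Closed

1


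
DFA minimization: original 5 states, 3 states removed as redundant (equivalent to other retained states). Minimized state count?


Original DFA: 5 states
Redundant states removed: 3
Minimized states = original - removed
= 5 - 3
= 2

2


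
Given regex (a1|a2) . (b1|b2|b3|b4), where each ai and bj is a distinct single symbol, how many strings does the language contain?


First group: 2 alternatives
Second group: 4 alternatives
Concatenation: each choice from group 1 pairs with each from group 2
Total = 2 x 4 = 8

8


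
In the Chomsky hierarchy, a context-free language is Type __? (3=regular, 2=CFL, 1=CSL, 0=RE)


Chomsky hierarchy levels:
  Type 3: Regular (DFA/NFA/regex)
  Type 2: Context-free (PDA)
  Type 1: Context-sensitive
  Type 0: Recursively enumerable (TM)
'context-free' corresponds to Type 2

2


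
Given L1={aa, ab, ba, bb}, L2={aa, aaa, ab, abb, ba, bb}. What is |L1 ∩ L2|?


L1 = {aa, ab, ba, bb}
L2 = {aa, aaa, ab, abb, ba, bb}
Checking each string in L1 against L2:
  'aa': in L2? Yes
  'ab': in L2? Yes
  'ba': in L2? Yes
  'bb': in L2? Yes
Intersection = {aa, ab, ba, bb}
|L1 ∩ L2| = 4

4


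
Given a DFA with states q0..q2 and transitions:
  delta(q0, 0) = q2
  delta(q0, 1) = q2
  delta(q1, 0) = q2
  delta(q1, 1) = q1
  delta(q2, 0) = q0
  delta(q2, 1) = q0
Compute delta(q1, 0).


Looking up transition function:
delta(q1, 0) in the table
Row: q1, Column: 0
Result: q2

q2


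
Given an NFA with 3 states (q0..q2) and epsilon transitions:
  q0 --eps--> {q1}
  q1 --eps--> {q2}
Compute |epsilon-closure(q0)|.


Starting from q0
Initialize closure = {q0}
Follow epsilon from q0 -> add q1
Follow epsilon from q1 -> add q2
Final closure: {q0, q1, q2}
Size = 3

3


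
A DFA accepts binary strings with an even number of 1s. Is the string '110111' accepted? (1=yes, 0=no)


DFA has 2 states: q_even (start, accept=yes) and q_odd
Processing string '110111' character by character:
  Position 0: read '1', 1-count=1 -> q_odd
  Position 1: read '1', 1-count=2 -> q_even
  Position 2: read '0', 1-count=2 -> q_even (no change)
  Position 3: read '1', 1-count=3 -> q_odd
  Position 4: read '1', 1-count=4 -> q_even
  Position 5: read '1', 1-count=5 -> q_odd
Final state: q_odd, total 1s = 5 (odd); the DFA requires an even count -> reject

0


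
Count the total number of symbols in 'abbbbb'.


String: 'abbbbb'
Counting characters:
  'a' appears 1 time(s)
  'b' appears 5 time(s)
Total length = 1 + 5 = 6

6


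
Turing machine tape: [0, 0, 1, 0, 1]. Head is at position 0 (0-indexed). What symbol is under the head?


Tape: [0, 0, 1, 0, 1]
Positions: 0 1 2 3 4
Values:    0 0 1 0 1
Head at position 0
tape[0] = 0

0


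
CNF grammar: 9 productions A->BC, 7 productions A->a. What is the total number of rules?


CNF allows two rule forms:
  A -> BC (binary): 9 rules
  A -> a (terminal): 7 rules
Total = 9 + 7 = 16

16


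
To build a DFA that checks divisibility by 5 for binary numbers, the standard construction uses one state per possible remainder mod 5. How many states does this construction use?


Divisibility by 5 is tracked via the remainder mod 5: 0, 1, ..., 4
The construction assigns one state to each remainder
Number of remainders = 5

5


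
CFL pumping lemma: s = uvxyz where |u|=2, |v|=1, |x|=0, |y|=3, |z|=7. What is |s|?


|s| = |u| + |v| + |x| + |y| + |z|
= 2 + 1 + 0 + 3 + 7
= 3 + 0 + 10
= 3 + 10
= 13

13


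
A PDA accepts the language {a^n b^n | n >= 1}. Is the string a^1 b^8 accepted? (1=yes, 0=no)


Language requires equal numbers of a's and b's
PDA pushes for each 'a', pops for each 'b'
Number of a's = 1
Number of b's = 8
1 != 8 -> Reject

0


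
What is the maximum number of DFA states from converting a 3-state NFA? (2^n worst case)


NFA has 3 states
Subset construction: each DFA state = subset of NFA states
Maximum subsets = 2^3
2^3 = 8

8


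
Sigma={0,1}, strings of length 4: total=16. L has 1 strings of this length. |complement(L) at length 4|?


Alphabet: {0,1}
String length: 4
Total strings of length 4 = 2^4 = 16
Strings in L = 1
Complement = total - |L|
= 16 - 1
= 15

15


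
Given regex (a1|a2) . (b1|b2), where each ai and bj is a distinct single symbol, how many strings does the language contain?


First group: 2 alternatives
Second group: 2 alternatives
Concatenation: each choice from group 1 pairs with each from group 2
Total = 2 x 2 = 4

4


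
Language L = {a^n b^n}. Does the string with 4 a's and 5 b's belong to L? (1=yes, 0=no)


Language requires equal numbers of a's and b's
PDA pushes for each 'a', pops for each 'b'
Number of a's = 4
Number of b's = 5
4 != 5 -> Reject

0


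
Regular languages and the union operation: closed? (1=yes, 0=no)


Regular languages are closed under all standard operations:
- Union: Yes (product construction)
- Intersection: Yes (product construction)
- Complement: Yes (swap accept/reject)
- Concatenation: Yes (NFA construction)
Operation: union -> Closed

1


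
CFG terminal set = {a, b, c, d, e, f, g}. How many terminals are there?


Terminal symbols: a, b, c, d, e, f, g
Counting each: a (#1), b (#2), c (#3), d (#4), e (#5), f (#6), g (#7)
Total = 7

7


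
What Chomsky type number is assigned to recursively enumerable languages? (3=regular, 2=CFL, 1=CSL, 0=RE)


Chomsky hierarchy levels:
  Type 3: Regular (DFA/NFA/regex)
  Type 2: Context-free (PDA)
  Type 1: Context-sensitive
  Type 0: Recursively enumerable (TM)
'recursively enumerable' corresponds to Type 0

0


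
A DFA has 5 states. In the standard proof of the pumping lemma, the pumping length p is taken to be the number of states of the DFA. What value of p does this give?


Pumping lemma for regular languages (standard proof):
Take p = |Q|, the number of DFA states.
Any string of length >= |Q| passes through |Q|+1 states while reading its first |Q| symbols,
so by pigeonhole some state repeats, giving the loop that can be pumped.
Here |Q| = 5
Therefore the proof uses p = 5

5


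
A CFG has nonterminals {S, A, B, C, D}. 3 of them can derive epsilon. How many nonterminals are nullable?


Nonterminals: {S, A, B, C, D}
A nonterminal is nullable if it can derive epsilon
Counting nullable nonterminals: 3
Total nullable = 3

3


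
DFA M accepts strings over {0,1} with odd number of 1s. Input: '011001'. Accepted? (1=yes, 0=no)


DFA has 2 states: q_even (start, accept=no) and q_odd
Processing string '011001' character by character:
  Position 0: read '0', 1-count=0 -> q_even (no change)
  Position 1: read '1', 1-count=1 -> q_odd
  Position 2: read '1', 1-count=2 -> q_even
  Position 3: read '0', 1-count=2 -> q_even (no change)
  Position 4: read '0', 1-count=2 -> q_even (no change)
  Position 5: read '1', 1-count=3 -> q_odd
Final state: q_odd, total 1s = 3 (odd); the DFA requires an odd count -> accept

1


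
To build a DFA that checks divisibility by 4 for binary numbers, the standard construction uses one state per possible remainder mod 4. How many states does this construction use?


Divisibility by 4 is tracked via the remainder mod 4: 0, 1, ..., 3
The construction assigns one state to each remainder
Number of remainders = 4

4


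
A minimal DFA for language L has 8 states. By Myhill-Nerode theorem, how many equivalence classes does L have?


Myhill-Nerode theorem:
Number of equivalence classes = number of states in minimal DFA
Minimal DFA states = 8
Therefore equivalence classes = 8

8


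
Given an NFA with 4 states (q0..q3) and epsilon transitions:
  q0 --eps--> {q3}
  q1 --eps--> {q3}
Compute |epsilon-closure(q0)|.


Starting from q0
Initialize closure = {q0}
Follow epsilon from q0 -> add q3
Final closure: {q0, q3}
Size = 2

2


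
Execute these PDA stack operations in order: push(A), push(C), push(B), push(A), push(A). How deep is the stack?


Tracing stack operations:
  push(A) -> stack = [A], depth=1
  push(C) -> stack = [A,C], depth=2
  push(B) -> stack = [A,C,B], depth=3
  push(A) -> stack = [A,C,B,A], depth=4
  push(A) -> stack = [A,C,B,A,A], depth=5
Final depth = 5

5


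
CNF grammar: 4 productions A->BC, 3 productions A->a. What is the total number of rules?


CNF allows two rule forms:
  A -> BC (binary): 4 rules
  A -> a (terminal): 3 rules
Total = 4 + 3 = 7

7


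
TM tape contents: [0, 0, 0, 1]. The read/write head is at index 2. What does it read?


Tape: [0, 0, 0, 1]
Positions: 0 1 2 3
Values:    0 0 0 1
Head at position 2
tape[2] = 0

0


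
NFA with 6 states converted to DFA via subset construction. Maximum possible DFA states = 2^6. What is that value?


NFA has 6 states
Subset construction: each DFA state = subset of NFA states
Maximum subsets = 2^6
2^6 = 64

64


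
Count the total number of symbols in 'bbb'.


String: 'bbb'
Counting characters:
  'b' appears 3 time(s)
Total length = 0 + 3 = 3

3


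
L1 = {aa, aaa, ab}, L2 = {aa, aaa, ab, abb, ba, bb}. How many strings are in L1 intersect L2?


L1 = {aa, aaa, ab}
L2 = {aa, aaa, ab, abb, ba, bb}
Checking each string in L1 against L2:
  'aa': in L2? Yes
  'aaa': in L2? Yes
  'ab': in L2? Yes
Intersection = {aa, aaa, ab}
|L1 ∩ L2| = 3

3


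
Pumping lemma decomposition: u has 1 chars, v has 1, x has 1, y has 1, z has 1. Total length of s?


|s| = |u| + |v| + |x| + |y| + |z|
= 1 + 1 + 1 + 1 + 1
= 2 + 1 + 2
= 3 + 2
= 5

5


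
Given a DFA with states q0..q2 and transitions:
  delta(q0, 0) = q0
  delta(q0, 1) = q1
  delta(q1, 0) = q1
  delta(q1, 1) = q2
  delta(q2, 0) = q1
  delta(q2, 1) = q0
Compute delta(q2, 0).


Looking up transition function:
delta(q2, 0) in the table
Row: q2, Column: 0
Result: q1

q1


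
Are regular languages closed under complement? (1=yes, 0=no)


Regular languages are closed under:
- Union (DFA product construction)
- Intersection (DFA product construction)
- Complement (swap accept/reject states)
- Concatenation (NFA construction)
- Kleene star (NFA construction)
complement is in this list
Therefore: closed

1


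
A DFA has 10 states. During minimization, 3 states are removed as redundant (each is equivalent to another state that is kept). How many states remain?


Original DFA: 10 states
Redundant states removed: 3
Minimized states = original - removed
= 10 - 3
= 7

7


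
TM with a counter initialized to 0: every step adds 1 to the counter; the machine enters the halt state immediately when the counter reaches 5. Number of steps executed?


Counter starts at 0. Counting sequence:
  Step 1: counter = 1
  Step 2: counter = 2
  Step 3: counter = 3
  Step 4: counter = 4
  Step 5: counter = 5
Counter reached 5 -> halt
Total steps = 5

5


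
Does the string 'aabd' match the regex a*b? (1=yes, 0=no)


Pattern: a*b
String: 'aabd'
Pattern requires: zero or more 'a's followed by exactly one 'b'
Found 2 leading 'a's
Remaining: 'bd'
Remaining is not 'b' -> no match
Result: 0

0


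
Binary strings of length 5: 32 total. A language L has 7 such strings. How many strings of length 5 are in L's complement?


Alphabet: {0,1}
String length: 5
Total strings of length 5 = 2^5 = 32
Strings in L = 7
Complement = total - |L|
= 32 - 7
= 25

25


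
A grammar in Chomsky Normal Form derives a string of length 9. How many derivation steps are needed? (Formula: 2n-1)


Chomsky Normal Form derivation:
String length n = 9
Each step either:
  - Splits a nonterminal into two (n-1 such steps)
  - Converts a nonterminal to terminal (n such steps)
Total = (n-1) + n = 2n - 1
= 2(9) - 1
= 18 - 1
= 17

17


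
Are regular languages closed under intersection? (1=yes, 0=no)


Regular languages are closed under all standard operations:
- Union: Yes (product construction)
- Intersection: Yes (product construction)
- Complement: Yes (swap accept/reject)
- Concatenation: Yes (NFA construction)
Operation: intersection -> Closed

1


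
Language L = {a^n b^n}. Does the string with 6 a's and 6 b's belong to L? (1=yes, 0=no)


Language requires equal numbers of a's and b's
PDA pushes for each 'a', pops for each 'b'
Number of a's = 6
Number of b's = 6
6 == 6 -> Accept

1


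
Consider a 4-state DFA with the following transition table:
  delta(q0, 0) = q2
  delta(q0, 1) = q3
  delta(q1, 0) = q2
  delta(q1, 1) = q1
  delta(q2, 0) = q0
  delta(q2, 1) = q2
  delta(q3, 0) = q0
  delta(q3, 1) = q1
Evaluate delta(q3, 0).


Looking up transition function:
delta(q3, 0) in the table
Row: q3, Column: 0
Result: q0

q0


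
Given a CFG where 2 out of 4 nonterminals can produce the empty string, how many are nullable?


Nonterminals: {S, A, B, C}
A nonterminal is nullable if it can derive epsilon
Counting nullable nonterminals: 2
Total nullable = 2

2


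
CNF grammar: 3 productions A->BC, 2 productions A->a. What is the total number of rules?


CNF allows two rule forms:
  A -> BC (binary): 3 rules
  A -> a (terminal): 2 rules
Total = 3 + 2 = 5

5


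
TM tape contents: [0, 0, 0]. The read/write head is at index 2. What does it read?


Tape: [0, 0, 0]
Positions: 0 1 2
Values:    0 0 0
Head at position 2
tape[2] = 0

0


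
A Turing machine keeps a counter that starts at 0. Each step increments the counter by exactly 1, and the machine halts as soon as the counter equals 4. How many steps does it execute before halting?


Counter starts at 0. Counting sequence:
  Step 1: counter = 1
  Step 2: counter = 2
  Step 3: counter = 3
  Step 4: counter = 4
Counter reached 4 -> halt
Total steps = 4

4


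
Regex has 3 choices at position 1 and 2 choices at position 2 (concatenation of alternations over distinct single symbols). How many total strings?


First group: 3 alternatives
Second group: 2 alternatives
Concatenation: each choice from group 1 pairs with each from group 2
Total = 3 x 2 = 6

6


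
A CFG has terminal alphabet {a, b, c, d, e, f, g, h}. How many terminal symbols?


Terminal symbols: a, b, c, d, e, f, g, h
Counting each: a (#1), b (#2), c (#3), d (#4), e (#5), f (#6), g (#7), h (#8)
Total = 8

8


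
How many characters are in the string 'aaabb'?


String: 'aaabb'
Counting characters:
  'a' appears 3 time(s)
  'b' appears 2 time(s)
Total length = 3 + 2 = 5

5


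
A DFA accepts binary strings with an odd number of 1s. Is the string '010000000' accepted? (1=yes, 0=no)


DFA has 2 states: q_even (start, accept=no) and q_odd
Processing string '010000000' character by character:
  Position 0: read '0', 1-count=0 -> q_even (no change)
  Position 1: read '1', 1-count=1 -> q_odd
  Position 2: read '0', 1-count=1 -> q_odd (no change)
  Position 3: read '0', 1-count=1 -> q_odd (no change)
  Position 4: read '0', 1-count=1 -> q_odd (no change)
  Position 5: read '0', 1-count=1 -> q_odd (no change)
  Position 6: read '0', 1-count=1 -> q_odd (no change)
  Position 7: read '0', 1-count=1 -> q_odd (no change)
  Position 8: read '0', 1-count=1 -> q_odd (no change)
Final state: q_odd, total 1s = 1 (odd); the DFA requires an odd count -> accept

1


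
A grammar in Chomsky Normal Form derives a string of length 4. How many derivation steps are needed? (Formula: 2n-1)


Chomsky Normal Form derivation:
String length n = 4
Each step either:
  - Splits a nonterminal into two (n-1 such steps)
  - Converts a nonterminal to terminal (n such steps)
Total = (n-1) + n = 2n - 1
= 2(4) - 1
= 8 - 1
= 7

7


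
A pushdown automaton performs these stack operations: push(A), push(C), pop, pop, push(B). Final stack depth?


Tracing stack operations:
  push(A) -> stack = [A], depth=1
  push(C) -> stack = [A,C], depth=2
  pop -> removed C, stack = [A], depth=1
  pop -> removed A, stack = [], depth=0
  push(B) -> stack = [B], depth=1
Final depth = 1

1


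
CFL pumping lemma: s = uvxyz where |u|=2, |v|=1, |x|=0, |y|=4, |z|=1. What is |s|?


|s| = |u| + |v| + |x| + |y| + |z|
= 2 + 1 + 0 + 4 + 1
= 3 + 0 + 5
= 3 + 5
= 8

8


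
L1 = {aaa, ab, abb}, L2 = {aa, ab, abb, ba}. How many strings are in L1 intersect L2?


L1 = {aaa, ab, abb}
L2 = {aa, ab, abb, ba}
Checking each string in L1 against L2:
  'aaa': in L2? No
  'ab': in L2? Yes
  'abb': in L2? Yes
Intersection = {ab, abb}
|L1 ∩ L2| = 2

2


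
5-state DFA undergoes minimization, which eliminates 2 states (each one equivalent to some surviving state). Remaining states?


Original DFA: 5 states
Redundant states removed: 2
Minimized states = original - removed
= 5 - 2
= 3

3


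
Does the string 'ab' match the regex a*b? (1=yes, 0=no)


Pattern: a*b
String: 'ab'
Pattern requires: zero or more 'a's followed by exactly one 'b'
Found 1 leading 'a's
Remaining: 'b'
Remaining is exactly 'b' -> match
Result: 1

1


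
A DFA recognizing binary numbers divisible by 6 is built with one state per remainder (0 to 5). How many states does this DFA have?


Divisibility by 6 is tracked via the remainder mod 6: 0, 1, ..., 5
The construction assigns one state to each remainder
Number of remainders = 6

6


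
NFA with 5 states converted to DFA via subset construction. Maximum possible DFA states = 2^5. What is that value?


NFA has 5 states
Subset construction: each DFA state = subset of NFA states
Maximum subsets = 2^5
2^5 = 32

32


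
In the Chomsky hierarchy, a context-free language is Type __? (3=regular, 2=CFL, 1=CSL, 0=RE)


Chomsky hierarchy levels:
  Type 3: Regular (DFA/NFA/regex)
  Type 2: Context-free (PDA)
  Type 1: Context-sensitive
  Type 0: Recursively enumerable (TM)
'context-free' corresponds to Type 2

2


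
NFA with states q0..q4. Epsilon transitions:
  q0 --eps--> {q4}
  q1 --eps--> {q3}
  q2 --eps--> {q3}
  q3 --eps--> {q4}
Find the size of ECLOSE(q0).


Starting from q0
Initialize closure = {q0}
Follow epsilon from q0 -> add q4
Final closure: {q0, q4}
Size = 2

2


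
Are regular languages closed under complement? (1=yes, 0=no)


Regular languages are closed under:
- Union (DFA product construction)
- Intersection (DFA product construction)
- Complement (swap accept/reject states)
- Concatenation (NFA construction)
- Kleene star (NFA construction)
complement is in this list
Therefore: closed

1


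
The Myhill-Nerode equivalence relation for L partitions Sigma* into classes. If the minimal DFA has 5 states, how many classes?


Myhill-Nerode theorem:
Number of equivalence classes = number of states in minimal DFA
Minimal DFA states = 5
Therefore equivalence classes = 5

5


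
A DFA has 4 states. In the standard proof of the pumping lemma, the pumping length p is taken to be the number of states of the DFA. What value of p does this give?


Pumping lemma for regular languages (standard proof):
Take p = |Q|, the number of DFA states.
Any string of length >= |Q| passes through |Q|+1 states while reading its first |Q| symbols,
so by pigeonhole some state repeats, giving the loop that can be pumped.
Here |Q| = 4
Therefore the proof uses p = 4

4


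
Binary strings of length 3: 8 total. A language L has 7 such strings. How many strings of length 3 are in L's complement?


Alphabet: {0,1}
String length: 3
Total strings of length 3 = 2^3 = 8
Strings in L = 7
Complement = total - |L|
= 8 - 7
= 1

1


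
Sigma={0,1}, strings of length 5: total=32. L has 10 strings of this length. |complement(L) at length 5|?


Alphabet: {0,1}
String length: 5
Total strings of length 5 = 2^5 = 32
Strings in L = 10
Complement = total - |L|
= 32 - 10
= 22

22


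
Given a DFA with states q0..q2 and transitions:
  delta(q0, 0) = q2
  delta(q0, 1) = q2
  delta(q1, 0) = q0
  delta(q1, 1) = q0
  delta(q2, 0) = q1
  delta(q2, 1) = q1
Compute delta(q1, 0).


Looking up transition function:
delta(q1, 0) in the table
Row: q1, Column: 0
Result: q0

q0


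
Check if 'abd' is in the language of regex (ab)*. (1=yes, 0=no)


Pattern: (ab)*
String: 'abd'
Pattern requires: zero or more repetitions of 'ab'
Length 3 is odd -> cannot be (ab)* -> no match
Result: 0

0


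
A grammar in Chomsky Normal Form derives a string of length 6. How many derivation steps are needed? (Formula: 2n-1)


Chomsky Normal Form derivation:
String length n = 6
Each step either:
  - Splits a nonterminal into two (n-1 such steps)
  - Converts a nonterminal to terminal (n such steps)
Total = (n-1) + n = 2n - 1
= 2(6) - 1
= 12 - 1
= 11

11


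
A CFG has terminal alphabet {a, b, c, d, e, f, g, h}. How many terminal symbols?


Terminal symbols: a, b, c, d, e, f, g, h
Counting each: a (#1), b (#2), c (#3), d (#4), e (#5), f (#6), g (#7), h (#8)
Total = 8

8


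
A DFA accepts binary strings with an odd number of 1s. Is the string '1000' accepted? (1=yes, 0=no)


DFA has 2 states: q_even (start, accept=no) and q_odd
Processing string '1000' character by character:
  Position 0: read '1', 1-count=1 -> q_odd
  Position 1: read '0', 1-count=1 -> q_odd (no change)
  Position 2: read '0', 1-count=1 -> q_odd (no change)
  Position 3: read '0', 1-count=1 -> q_odd (no change)
Final state: q_odd, total 1s = 1 (odd); the DFA requires an odd count -> accept

1


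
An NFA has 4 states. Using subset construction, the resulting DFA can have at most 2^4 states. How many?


NFA has 4 states
Subset construction: each DFA state = subset of NFA states
Maximum subsets = 2^4
2^4 = 16

16


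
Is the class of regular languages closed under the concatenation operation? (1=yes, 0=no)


Regular languages are closed under:
- Union (DFA product construction)
- Intersection (DFA product construction)
- Complement (swap accept/reject states)
- Concatenation (NFA construction)
- Kleene star (NFA construction)
concatenation is in this list
Therefore: closed

1


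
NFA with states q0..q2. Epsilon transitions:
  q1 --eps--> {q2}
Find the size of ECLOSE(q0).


Starting from q0
Initialize closure = {q0}
q0 has no outgoing epsilon transitions -> nothing to add
Final closure: {q0}
Size = 1

1


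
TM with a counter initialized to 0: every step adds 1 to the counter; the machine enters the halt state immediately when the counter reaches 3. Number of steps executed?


Counter starts at 0. Counting sequence:
  Step 1: counter = 1
  Step 2: counter = 2
  Step 3: counter = 3
Counter reached 3 -> halt
Total steps = 3

3


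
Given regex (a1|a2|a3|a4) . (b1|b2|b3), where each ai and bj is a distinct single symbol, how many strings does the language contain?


First group: 4 alternatives
Second group: 3 alternatives
Concatenation: each choice from group 1 pairs with each from group 2
Total = 4 x 3 = 12

12


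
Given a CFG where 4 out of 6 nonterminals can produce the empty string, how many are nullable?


Nonterminals: {S, A, B, C, D, E}
A nonterminal is nullable if it can derive epsilon
Counting nullable nonterminals: 4
Total nullable = 4

4


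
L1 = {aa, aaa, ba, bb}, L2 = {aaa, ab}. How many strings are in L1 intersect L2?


L1 = {aa, aaa, ba, bb}
L2 = {aaa, ab}
Checking each string in L1 against L2:
  'aa': in L2? No
  'aaa': in L2? Yes
  'ba': in L2? No
  'bb': in L2? No
Intersection = {aaa}
|L1 ∩ L2| = 1

1


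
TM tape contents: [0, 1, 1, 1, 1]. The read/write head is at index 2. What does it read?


Tape: [0, 1, 1, 1, 1]
Positions: 0 1 2 3 4
Values:    0 1 1 1 1
Head at position 2
tape[2] = 1

1


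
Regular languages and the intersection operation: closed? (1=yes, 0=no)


Regular languages are closed under all standard operations:
- Union: Yes (product construction)
- Intersection: Yes (product construction)
- Complement: Yes (swap accept/reject)
- Concatenation: Yes (NFA construction)
Operation: intersection -> Closed

1


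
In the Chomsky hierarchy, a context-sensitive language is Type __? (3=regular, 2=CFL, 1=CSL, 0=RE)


Chomsky hierarchy levels:
  Type 3: Regular (DFA/NFA/regex)
  Type 2: Context-free (PDA)
  Type 1: Context-sensitive
  Type 0: Recursively enumerable (TM)
'context-sensitive' corresponds to Type 1

1


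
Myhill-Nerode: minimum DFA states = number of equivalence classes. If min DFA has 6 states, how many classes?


Myhill-Nerode theorem:
Number of equivalence classes = number of states in minimal DFA
Minimal DFA states = 6
Therefore equivalence classes = 6

6


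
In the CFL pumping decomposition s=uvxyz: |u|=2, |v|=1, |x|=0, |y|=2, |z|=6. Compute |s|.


|s| = |u| + |v| + |x| + |y| + |z|
= 2 + 1 + 0 + 2 + 6
= 3 + 0 + 8
= 3 + 8
= 11

11


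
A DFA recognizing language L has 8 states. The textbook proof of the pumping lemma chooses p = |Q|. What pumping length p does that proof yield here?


Pumping lemma for regular languages (standard proof):
Take p = |Q|, the number of DFA states.
Any string of length >= |Q| passes through |Q|+1 states while reading its first |Q| symbols,
so by pigeonhole some state repeats, giving the loop that can be pumped.
Here |Q| = 8
Therefore the proof uses p = 8

8


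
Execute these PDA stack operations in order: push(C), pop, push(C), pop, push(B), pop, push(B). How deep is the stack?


Tracing stack operations:
  push(C) -> stack = [C], depth=1
  pop -> removed C, stack = [], depth=0
  push(C) -> stack = [C], depth=1
  pop -> removed C, stack = [], depth=0
  push(B) -> stack = [B], depth=1
  pop -> removed B, stack = [], depth=0
  push(B) -> stack = [B], depth=1
Final depth = 1

1


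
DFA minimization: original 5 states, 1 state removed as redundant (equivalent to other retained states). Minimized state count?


Original DFA: 5 states
Redundant states removed: 1
Minimized states = original - removed
= 5 - 1
= 4

4


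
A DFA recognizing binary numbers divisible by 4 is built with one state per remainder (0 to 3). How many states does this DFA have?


Divisibility by 4 is tracked via the remainder mod 4: 0, 1, ..., 3
The construction assigns one state to each remainder
Number of remainders = 4

4


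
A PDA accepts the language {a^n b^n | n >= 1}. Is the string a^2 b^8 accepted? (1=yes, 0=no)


Language requires equal numbers of a's and b's
PDA pushes for each 'a', pops for each 'b'
Number of a's = 2
Number of b's = 8
2 != 8 -> Reject

0


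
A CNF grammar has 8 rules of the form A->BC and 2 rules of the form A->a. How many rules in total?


CNF allows two rule forms:
  A -> BC (binary): 8 rules
  A -> a (terminal): 2 rules
Total = 8 + 2 = 10

10


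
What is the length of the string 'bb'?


String: 'bb'
Counting characters:
  'b' appears 2 time(s)
Total length = 0 + 2 = 2

2


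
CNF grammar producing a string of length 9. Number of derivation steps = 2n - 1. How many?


Chomsky Normal Form derivation:
String length n = 9
Each step either:
  - Splits a nonterminal into two (n-1 such steps)
  - Converts a nonterminal to terminal (n such steps)
Total = (n-1) + n = 2n - 1
= 2(9) - 1
= 18 - 1
= 17

17


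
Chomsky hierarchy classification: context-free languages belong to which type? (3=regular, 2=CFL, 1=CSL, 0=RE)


Chomsky hierarchy levels:
  Type 3: Regular (DFA/NFA/regex)
  Type 2: Context-free (PDA)
  Type 1: Context-sensitive
  Type 0: Recursively enumerable (TM)
'context-free' corresponds to Type 2

2


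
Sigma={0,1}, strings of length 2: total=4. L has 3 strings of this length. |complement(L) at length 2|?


Alphabet: {0,1}
String length: 2
Total strings of length 2 = 2^2 = 4
Strings in L = 3
Complement = total - |L|
= 4 - 3
= 1

1


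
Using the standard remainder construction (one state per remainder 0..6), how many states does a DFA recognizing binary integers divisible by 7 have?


Divisibility by 7 is tracked via the remainder mod 7: 0, 1, ..., 6
The construction assigns one state to each remainder
Number of remainders = 7

7


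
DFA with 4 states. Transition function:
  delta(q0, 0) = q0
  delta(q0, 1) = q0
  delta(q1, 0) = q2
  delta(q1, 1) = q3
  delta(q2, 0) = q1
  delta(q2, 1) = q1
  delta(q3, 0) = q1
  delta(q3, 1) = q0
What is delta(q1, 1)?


Looking up transition function:
delta(q1, 1) in the table
Row: q1, Column: 1
Result: q3

q3


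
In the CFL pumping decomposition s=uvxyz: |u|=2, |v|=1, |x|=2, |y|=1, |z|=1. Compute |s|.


|s| = |u| + |v| + |x| + |y| + |z|
= 2 + 1 + 2 + 1 + 1
= 3 + 2 + 2
= 5 + 2
= 7

7


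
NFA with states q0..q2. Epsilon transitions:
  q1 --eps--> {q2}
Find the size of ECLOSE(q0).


Starting from q0
Initialize closure = {q0}
q0 has no outgoing epsilon transitions -> nothing to add
Final closure: {q0}
Size = 1

1


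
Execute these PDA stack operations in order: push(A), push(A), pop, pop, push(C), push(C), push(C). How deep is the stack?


Tracing stack operations:
  push(A) -> stack = [A], depth=1
  push(A) -> stack = [A,A], depth=2
  pop -> removed A, stack = [A], depth=1
  pop -> removed A, stack = [], depth=0
  push(C) -> stack = [C], depth=1
  push(C) -> stack = [C,C], depth=2
  push(C) -> stack = [C,C,C], depth=3
Final depth = 3

3


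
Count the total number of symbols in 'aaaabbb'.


String: 'aaaabbb'
Counting characters:
  'a' appears 4 time(s)
  'b' appears 3 time(s)
Total length = 4 + 3 = 7

7


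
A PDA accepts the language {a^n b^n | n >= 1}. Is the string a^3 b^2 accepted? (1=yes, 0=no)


Language requires equal numbers of a's and b's
PDA pushes for each 'a', pops for each 'b'
Number of a's = 3
Number of b's = 2
3 != 2 -> Reject

0
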